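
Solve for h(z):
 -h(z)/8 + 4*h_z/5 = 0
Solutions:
 h(z) = C1*exp(5*z/32)


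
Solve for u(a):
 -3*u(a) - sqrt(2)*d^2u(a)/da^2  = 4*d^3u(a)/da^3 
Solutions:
 u(a) = C1*exp(a*(-2*sqrt(2) + 2^(2/3)/(sqrt(2) + 324 + sqrt(-2 + (sqrt(2) + 324)^2))^(1/3) + 2^(1/3)*(sqrt(2) + 324 + sqrt(-2 + (sqrt(2) + 324)^2))^(1/3))/24)*sin(2^(1/3)*sqrt(3)*a*(-(sqrt(2) + 324 + sqrt(-2 + (sqrt(2) + 324)^2))^(1/3) + 2^(1/3)/(sqrt(2) + 324 + sqrt(-2 + (sqrt(2) + 324)^2))^(1/3))/24) + C2*exp(a*(-2*sqrt(2) + 2^(2/3)/(sqrt(2) + 324 + sqrt(-2 + (sqrt(2) + 324)^2))^(1/3) + 2^(1/3)*(sqrt(2) + 324 + sqrt(-2 + (sqrt(2) + 324)^2))^(1/3))/24)*cos(2^(1/3)*sqrt(3)*a*(-(sqrt(2) + 324 + sqrt(-2 + (sqrt(2) + 324)^2))^(1/3) + 2^(1/3)/(sqrt(2) + 324 + sqrt(-2 + (sqrt(2) + 324)^2))^(1/3))/24) + C3*exp(-a*(2^(2/3)/(sqrt(2) + 324 + sqrt(-2 + (sqrt(2) + 324)^2))^(1/3) + sqrt(2) + 2^(1/3)*(sqrt(2) + 324 + sqrt(-2 + (sqrt(2) + 324)^2))^(1/3))/12)


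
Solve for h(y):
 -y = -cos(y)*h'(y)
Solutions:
 h(y) = C1 + Integral(y/cos(y), y)


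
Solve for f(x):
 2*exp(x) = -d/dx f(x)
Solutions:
 f(x) = C1 - 2*exp(x)


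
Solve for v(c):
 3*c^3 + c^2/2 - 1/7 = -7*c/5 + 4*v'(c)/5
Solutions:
 v(c) = C1 + 15*c^4/16 + 5*c^3/24 + 7*c^2/8 - 5*c/28


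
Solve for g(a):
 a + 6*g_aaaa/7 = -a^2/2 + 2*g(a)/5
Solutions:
 g(a) = C1*exp(-15^(3/4)*7^(1/4)*a/15) + C2*exp(15^(3/4)*7^(1/4)*a/15) + C3*sin(15^(3/4)*7^(1/4)*a/15) + C4*cos(15^(3/4)*7^(1/4)*a/15) + 5*a^2/4 + 5*a/2


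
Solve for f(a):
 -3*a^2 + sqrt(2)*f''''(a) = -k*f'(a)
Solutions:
 f(a) = C1 + C2*exp(2^(5/6)*a*(-k)^(1/3)/2) + C3*exp(2^(5/6)*a*(-k)^(1/3)*(-1 + sqrt(3)*I)/4) + C4*exp(-2^(5/6)*a*(-k)^(1/3)*(1 + sqrt(3)*I)/4) + a^3/k


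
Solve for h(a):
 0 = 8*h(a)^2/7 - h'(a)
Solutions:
 h(a) = -7/(C1 + 8*a)


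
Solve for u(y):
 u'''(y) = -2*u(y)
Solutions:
 u(y) = C3*exp(-2^(1/3)*y) + (C1*sin(2^(1/3)*sqrt(3)*y/2) + C2*cos(2^(1/3)*sqrt(3)*y/2))*exp(2^(1/3)*y/2)


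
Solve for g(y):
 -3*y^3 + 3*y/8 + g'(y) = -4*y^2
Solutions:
 g(y) = C1 + 3*y^4/4 - 4*y^3/3 - 3*y^2/16


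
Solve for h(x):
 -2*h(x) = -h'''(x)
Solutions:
 h(x) = C3*exp(2^(1/3)*x) + (C1*sin(2^(1/3)*sqrt(3)*x/2) + C2*cos(2^(1/3)*sqrt(3)*x/2))*exp(-2^(1/3)*x/2)


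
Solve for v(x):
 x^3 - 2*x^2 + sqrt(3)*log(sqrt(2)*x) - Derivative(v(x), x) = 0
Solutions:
 v(x) = C1 + x^4/4 - 2*x^3/3 + sqrt(3)*x*log(x) - sqrt(3)*x + sqrt(3)*x*log(2)/2


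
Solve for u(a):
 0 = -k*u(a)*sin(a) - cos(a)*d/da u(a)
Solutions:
 u(a) = C1*exp(k*log(cos(a)))


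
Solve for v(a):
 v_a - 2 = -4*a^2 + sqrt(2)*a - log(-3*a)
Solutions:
 v(a) = C1 - 4*a^3/3 + sqrt(2)*a^2/2 - a*log(-a) + a*(3 - log(3))


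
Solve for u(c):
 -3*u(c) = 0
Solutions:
 u(c) = 0


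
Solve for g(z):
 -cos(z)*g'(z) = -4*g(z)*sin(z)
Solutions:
 g(z) = C1/cos(z)^4


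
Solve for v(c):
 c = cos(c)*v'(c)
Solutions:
 v(c) = C1 + Integral(c/cos(c), c)


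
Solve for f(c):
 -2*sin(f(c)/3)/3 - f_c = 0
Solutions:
 2*c/3 + 3*log(cos(f(c)/3) - 1)/2 - 3*log(cos(f(c)/3) + 1)/2 = C1


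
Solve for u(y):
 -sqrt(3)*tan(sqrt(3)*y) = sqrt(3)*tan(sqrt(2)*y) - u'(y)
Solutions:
 u(y) = C1 - sqrt(6)*log(cos(sqrt(2)*y))/2 - log(cos(sqrt(3)*y))


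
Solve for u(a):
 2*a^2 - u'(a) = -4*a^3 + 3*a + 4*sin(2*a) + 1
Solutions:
 u(a) = C1 + a^4 + 2*a^3/3 - 3*a^2/2 - a + 2*cos(2*a)


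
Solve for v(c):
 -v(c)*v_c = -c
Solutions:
 v(c) = -sqrt(C1 + c^2)
 v(c) = sqrt(C1 + c^2)


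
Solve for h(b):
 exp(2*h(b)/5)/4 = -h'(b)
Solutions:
 h(b) = 5*log(-sqrt(-1/(C1 - b))) + 5*log(10)/2
 h(b) = 5*log(-1/(C1 - b))/2 + 5*log(10)/2


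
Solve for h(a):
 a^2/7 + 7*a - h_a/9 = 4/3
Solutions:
 h(a) = C1 + 3*a^3/7 + 63*a^2/2 - 12*a


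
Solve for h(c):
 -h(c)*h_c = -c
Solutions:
 h(c) = -sqrt(C1 + c^2)
 h(c) = sqrt(C1 + c^2)


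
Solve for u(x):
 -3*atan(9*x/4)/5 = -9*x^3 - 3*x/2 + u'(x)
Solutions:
 u(x) = C1 + 9*x^4/4 + 3*x^2/4 - 3*x*atan(9*x/4)/5 + 2*log(81*x^2 + 16)/15


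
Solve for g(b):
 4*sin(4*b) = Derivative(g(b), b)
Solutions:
 g(b) = C1 - cos(4*b)


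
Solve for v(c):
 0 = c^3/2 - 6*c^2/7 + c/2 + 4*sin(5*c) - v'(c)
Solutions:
 v(c) = C1 + c^4/8 - 2*c^3/7 + c^2/4 - 4*cos(5*c)/5


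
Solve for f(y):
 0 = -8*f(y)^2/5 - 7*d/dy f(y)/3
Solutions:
 f(y) = 35/(C1 + 24*y)


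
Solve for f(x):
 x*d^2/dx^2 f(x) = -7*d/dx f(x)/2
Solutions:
 f(x) = C1 + C2/x^(5/2)


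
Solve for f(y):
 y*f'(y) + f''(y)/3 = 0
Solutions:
 f(y) = C1 + C2*erf(sqrt(6)*y/2)


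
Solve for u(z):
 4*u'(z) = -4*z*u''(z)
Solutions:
 u(z) = C1 + C2*log(z)


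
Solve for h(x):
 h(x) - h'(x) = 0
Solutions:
 h(x) = C1*exp(x)


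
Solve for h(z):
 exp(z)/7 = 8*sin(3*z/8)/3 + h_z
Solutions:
 h(z) = C1 + exp(z)/7 + 64*cos(3*z/8)/9


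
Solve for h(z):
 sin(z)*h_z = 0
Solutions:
 h(z) = C1


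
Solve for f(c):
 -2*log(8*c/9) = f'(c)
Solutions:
 f(c) = C1 - 2*c*log(c) + c*log(81/64) + 2*c


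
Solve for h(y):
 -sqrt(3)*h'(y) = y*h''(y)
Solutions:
 h(y) = C1 + C2*y^(1 - sqrt(3))


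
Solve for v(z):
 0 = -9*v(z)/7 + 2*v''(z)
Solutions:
 v(z) = C1*exp(-3*sqrt(14)*z/14) + C2*exp(3*sqrt(14)*z/14)


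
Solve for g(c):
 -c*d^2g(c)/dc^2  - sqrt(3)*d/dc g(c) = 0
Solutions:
 g(c) = C1 + C2*c^(1 - sqrt(3))


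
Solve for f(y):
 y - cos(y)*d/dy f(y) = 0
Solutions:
 f(y) = C1 + Integral(y/cos(y), y)


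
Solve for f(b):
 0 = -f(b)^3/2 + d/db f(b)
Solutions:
 f(b) = -sqrt(-1/(C1 + b))
 f(b) = sqrt(-1/(C1 + b))


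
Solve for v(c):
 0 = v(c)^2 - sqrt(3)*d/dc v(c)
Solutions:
 v(c) = -3/(C1 + sqrt(3)*c)


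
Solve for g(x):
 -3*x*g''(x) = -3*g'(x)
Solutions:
 g(x) = C1 + C2*x^2


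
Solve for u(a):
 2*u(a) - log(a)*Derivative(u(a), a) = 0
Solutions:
 u(a) = C1*exp(2*li(a))


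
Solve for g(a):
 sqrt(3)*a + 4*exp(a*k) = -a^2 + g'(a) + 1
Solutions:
 g(a) = C1 + a^3/3 + sqrt(3)*a^2/2 - a + 4*exp(a*k)/k


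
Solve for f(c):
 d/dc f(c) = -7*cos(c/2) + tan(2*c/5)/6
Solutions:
 f(c) = C1 - 5*log(cos(2*c/5))/12 - 14*sin(c/2)


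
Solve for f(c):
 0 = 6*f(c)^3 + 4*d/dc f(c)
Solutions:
 f(c) = -sqrt(-1/(C1 - 3*c))
 f(c) = sqrt(-1/(C1 - 3*c))


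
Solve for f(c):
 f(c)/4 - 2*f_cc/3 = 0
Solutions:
 f(c) = C1*exp(-sqrt(6)*c/4) + C2*exp(sqrt(6)*c/4)


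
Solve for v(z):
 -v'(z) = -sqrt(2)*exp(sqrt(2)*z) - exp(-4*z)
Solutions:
 v(z) = C1 + exp(sqrt(2)*z) - exp(-4*z)/4


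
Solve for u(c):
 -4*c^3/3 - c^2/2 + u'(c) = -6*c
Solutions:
 u(c) = C1 + c^4/3 + c^3/6 - 3*c^2


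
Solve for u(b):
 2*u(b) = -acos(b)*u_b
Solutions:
 u(b) = C1*exp(-2*Integral(1/acos(b), b))


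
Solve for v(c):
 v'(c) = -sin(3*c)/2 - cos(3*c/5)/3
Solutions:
 v(c) = C1 - 5*sin(3*c/5)/9 + cos(3*c)/6


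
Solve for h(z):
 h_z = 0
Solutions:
 h(z) = C1


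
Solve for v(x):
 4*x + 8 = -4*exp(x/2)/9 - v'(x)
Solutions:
 v(x) = C1 - 2*x^2 - 8*x - 8*exp(x/2)/9


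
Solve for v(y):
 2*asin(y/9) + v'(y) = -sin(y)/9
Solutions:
 v(y) = C1 - 2*y*asin(y/9) - 2*sqrt(81 - y^2) + cos(y)/9


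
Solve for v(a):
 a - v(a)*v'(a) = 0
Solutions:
 v(a) = -sqrt(C1 + a^2)
 v(a) = sqrt(C1 + a^2)


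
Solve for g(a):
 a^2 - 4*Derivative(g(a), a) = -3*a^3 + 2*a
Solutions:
 g(a) = C1 + 3*a^4/16 + a^3/12 - a^2/4


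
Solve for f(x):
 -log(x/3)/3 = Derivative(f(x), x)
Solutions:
 f(x) = C1 - x*log(x)/3 + x/3 + x*log(3)/3


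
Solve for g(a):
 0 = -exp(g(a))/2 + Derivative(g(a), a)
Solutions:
 g(a) = log(-1/(C1 + a)) + log(2)


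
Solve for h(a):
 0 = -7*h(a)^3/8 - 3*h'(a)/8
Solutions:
 h(a) = -sqrt(6)*sqrt(-1/(C1 - 7*a))/2
 h(a) = sqrt(6)*sqrt(-1/(C1 - 7*a))/2


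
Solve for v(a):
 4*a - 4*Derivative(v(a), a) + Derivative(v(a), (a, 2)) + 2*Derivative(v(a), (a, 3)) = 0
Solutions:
 v(a) = C1 + C2*exp(a*(-1 + sqrt(33))/4) + C3*exp(-a*(1 + sqrt(33))/4) + a^2/2 + a/4


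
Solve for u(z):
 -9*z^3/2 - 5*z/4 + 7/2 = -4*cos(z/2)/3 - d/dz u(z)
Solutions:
 u(z) = C1 + 9*z^4/8 + 5*z^2/8 - 7*z/2 - 8*sin(z/2)/3


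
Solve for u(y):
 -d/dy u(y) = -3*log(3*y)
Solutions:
 u(y) = C1 + 3*y*log(y) - 3*y + y*log(27)


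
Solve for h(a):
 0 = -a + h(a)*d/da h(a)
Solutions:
 h(a) = -sqrt(C1 + a^2)
 h(a) = sqrt(C1 + a^2)


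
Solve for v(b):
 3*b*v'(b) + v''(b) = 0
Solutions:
 v(b) = C1 + C2*erf(sqrt(6)*b/2)


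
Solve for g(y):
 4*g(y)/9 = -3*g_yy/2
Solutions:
 g(y) = C1*sin(2*sqrt(6)*y/9) + C2*cos(2*sqrt(6)*y/9)


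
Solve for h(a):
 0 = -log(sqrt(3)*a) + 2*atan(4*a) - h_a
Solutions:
 h(a) = C1 - a*log(a) + 2*a*atan(4*a) - a*log(3)/2 + a - log(16*a^2 + 1)/4


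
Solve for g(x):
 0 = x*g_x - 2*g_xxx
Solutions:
 g(x) = C1 + Integral(C2*airyai(2^(2/3)*x/2) + C3*airybi(2^(2/3)*x/2), x)


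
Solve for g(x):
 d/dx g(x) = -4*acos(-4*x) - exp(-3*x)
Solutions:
 g(x) = C1 - 4*x*acos(-4*x) - sqrt(1 - 16*x^2) + exp(-3*x)/3


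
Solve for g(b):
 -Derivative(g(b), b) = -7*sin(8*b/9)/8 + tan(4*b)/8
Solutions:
 g(b) = C1 + log(cos(4*b))/32 - 63*cos(8*b/9)/64


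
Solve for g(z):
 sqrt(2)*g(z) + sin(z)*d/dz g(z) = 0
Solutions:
 g(z) = C1*(cos(z) + 1)^(sqrt(2)/2)/(cos(z) - 1)^(sqrt(2)/2)


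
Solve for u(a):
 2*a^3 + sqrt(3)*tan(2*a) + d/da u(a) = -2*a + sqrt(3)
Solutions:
 u(a) = C1 - a^4/2 - a^2 + sqrt(3)*a + sqrt(3)*log(cos(2*a))/2


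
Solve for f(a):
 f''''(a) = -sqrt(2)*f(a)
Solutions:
 f(a) = (C1*sin(2^(5/8)*a/2) + C2*cos(2^(5/8)*a/2))*exp(-2^(5/8)*a/2) + (C3*sin(2^(5/8)*a/2) + C4*cos(2^(5/8)*a/2))*exp(2^(5/8)*a/2)


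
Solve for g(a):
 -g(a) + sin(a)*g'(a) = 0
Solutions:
 g(a) = C1*sqrt(cos(a) - 1)/sqrt(cos(a) + 1)


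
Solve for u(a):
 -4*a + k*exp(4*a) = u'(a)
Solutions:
 u(a) = C1 - 2*a^2 + k*exp(4*a)/4


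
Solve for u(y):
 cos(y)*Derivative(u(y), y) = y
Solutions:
 u(y) = C1 + Integral(y/cos(y), y)


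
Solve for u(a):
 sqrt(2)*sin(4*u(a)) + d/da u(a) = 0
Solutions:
 u(a) = -acos((-C1 - exp(8*sqrt(2)*a))/(C1 - exp(8*sqrt(2)*a)))/4 + pi/2
 u(a) = acos((-C1 - exp(8*sqrt(2)*a))/(C1 - exp(8*sqrt(2)*a)))/4


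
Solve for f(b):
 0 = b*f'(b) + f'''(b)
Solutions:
 f(b) = C1 + Integral(C2*airyai(-b) + C3*airybi(-b), b)


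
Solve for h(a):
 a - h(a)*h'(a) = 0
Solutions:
 h(a) = -sqrt(C1 + a^2)
 h(a) = sqrt(C1 + a^2)


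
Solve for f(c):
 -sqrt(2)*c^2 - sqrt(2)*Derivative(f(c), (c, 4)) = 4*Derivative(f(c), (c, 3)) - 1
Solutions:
 f(c) = C1 + C2*c + C3*c^2 + C4*exp(-2*sqrt(2)*c) - sqrt(2)*c^5/240 + c^4/96 + c^3*(4 - sqrt(2))/96


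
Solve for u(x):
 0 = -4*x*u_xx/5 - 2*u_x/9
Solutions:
 u(x) = C1 + C2*x^(13/18)


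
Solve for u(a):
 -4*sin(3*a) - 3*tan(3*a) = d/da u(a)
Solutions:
 u(a) = C1 + log(cos(3*a)) + 4*cos(3*a)/3


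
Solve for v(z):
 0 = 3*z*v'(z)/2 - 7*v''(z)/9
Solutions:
 v(z) = C1 + C2*erfi(3*sqrt(21)*z/14)


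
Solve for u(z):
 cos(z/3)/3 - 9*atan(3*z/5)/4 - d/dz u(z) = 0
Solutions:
 u(z) = C1 - 9*z*atan(3*z/5)/4 + 15*log(9*z^2 + 25)/8 + sin(z/3)


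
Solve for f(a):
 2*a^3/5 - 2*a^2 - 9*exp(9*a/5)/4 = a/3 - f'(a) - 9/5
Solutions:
 f(a) = C1 - a^4/10 + 2*a^3/3 + a^2/6 - 9*a/5 + 5*exp(9*a/5)/4


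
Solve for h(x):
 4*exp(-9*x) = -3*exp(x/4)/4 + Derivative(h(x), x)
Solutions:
 h(x) = C1 + 3*exp(x/4) - 4*exp(-9*x)/9


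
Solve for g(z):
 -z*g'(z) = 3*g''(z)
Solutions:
 g(z) = C1 + C2*erf(sqrt(6)*z/6)


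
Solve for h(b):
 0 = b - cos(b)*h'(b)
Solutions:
 h(b) = C1 + Integral(b/cos(b), b)


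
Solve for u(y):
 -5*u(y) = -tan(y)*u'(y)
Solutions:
 u(y) = C1*sin(y)^5


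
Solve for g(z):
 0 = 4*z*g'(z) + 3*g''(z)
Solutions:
 g(z) = C1 + C2*erf(sqrt(6)*z/3)


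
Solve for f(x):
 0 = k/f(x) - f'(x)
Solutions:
 f(x) = -sqrt(C1 + 2*k*x)
 f(x) = sqrt(C1 + 2*k*x)


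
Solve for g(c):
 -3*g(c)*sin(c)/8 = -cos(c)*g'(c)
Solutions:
 g(c) = C1/cos(c)^(3/8)


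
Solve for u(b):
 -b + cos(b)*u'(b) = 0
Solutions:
 u(b) = C1 + Integral(b/cos(b), b)


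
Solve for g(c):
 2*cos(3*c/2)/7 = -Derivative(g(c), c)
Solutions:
 g(c) = C1 - 4*sin(3*c/2)/21


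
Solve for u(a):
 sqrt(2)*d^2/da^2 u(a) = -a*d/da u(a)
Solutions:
 u(a) = C1 + C2*erf(2^(1/4)*a/2)


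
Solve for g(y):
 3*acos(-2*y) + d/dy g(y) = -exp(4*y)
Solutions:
 g(y) = C1 - 3*y*acos(-2*y) - 3*sqrt(1 - 4*y^2)/2 - exp(4*y)/4


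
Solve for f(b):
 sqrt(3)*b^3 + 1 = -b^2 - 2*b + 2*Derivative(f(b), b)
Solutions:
 f(b) = C1 + sqrt(3)*b^4/8 + b^3/6 + b^2/2 + b/2


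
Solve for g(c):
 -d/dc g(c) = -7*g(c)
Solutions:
 g(c) = C1*exp(7*c)


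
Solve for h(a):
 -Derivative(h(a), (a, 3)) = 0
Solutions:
 h(a) = C1 + C2*a + C3*a^2


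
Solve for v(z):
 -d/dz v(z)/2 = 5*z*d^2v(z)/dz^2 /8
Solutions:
 v(z) = C1 + C2*z^(1/5)


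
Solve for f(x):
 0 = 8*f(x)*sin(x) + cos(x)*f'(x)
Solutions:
 f(x) = C1*cos(x)^8


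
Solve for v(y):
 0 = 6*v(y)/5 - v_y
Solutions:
 v(y) = C1*exp(6*y/5)


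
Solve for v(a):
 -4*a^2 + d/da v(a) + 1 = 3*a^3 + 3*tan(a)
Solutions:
 v(a) = C1 + 3*a^4/4 + 4*a^3/3 - a - 3*log(cos(a))


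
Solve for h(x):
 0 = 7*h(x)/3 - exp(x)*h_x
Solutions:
 h(x) = C1*exp(-7*exp(-x)/3)


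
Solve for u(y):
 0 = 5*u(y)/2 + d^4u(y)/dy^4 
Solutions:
 u(y) = (C1*sin(10^(1/4)*y/2) + C2*cos(10^(1/4)*y/2))*exp(-10^(1/4)*y/2) + (C3*sin(10^(1/4)*y/2) + C4*cos(10^(1/4)*y/2))*exp(10^(1/4)*y/2)


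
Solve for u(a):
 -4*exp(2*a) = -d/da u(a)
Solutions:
 u(a) = C1 + 2*exp(2*a)


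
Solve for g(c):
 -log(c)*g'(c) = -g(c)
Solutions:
 g(c) = C1*exp(li(c))


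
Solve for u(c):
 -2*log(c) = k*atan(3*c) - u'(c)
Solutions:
 u(c) = C1 + 2*c*log(c) - 2*c + k*(c*atan(3*c) - log(9*c^2 + 1)/6)


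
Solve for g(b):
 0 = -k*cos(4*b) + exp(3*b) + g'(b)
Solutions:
 g(b) = C1 + k*sin(4*b)/4 - exp(3*b)/3


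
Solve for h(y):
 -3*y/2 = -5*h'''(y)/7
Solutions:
 h(y) = C1 + C2*y + C3*y^2 + 7*y^4/80


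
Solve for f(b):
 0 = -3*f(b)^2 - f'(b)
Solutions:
 f(b) = 1/(C1 + 3*b)


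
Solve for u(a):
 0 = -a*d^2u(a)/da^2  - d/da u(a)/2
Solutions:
 u(a) = C1 + C2*sqrt(a)


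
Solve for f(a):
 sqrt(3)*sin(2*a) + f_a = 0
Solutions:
 f(a) = C1 + sqrt(3)*cos(2*a)/2


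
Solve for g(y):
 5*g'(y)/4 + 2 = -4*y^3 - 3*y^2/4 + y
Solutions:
 g(y) = C1 - 4*y^4/5 - y^3/5 + 2*y^2/5 - 8*y/5


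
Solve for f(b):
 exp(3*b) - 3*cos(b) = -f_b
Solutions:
 f(b) = C1 - exp(3*b)/3 + 3*sin(b)


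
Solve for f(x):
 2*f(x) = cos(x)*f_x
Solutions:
 f(x) = C1*(sin(x) + 1)/(sin(x) - 1)


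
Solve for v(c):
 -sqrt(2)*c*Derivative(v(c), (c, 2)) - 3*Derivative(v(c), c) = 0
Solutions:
 v(c) = C1 + C2*c^(1 - 3*sqrt(2)/2)


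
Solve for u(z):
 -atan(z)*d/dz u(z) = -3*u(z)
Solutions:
 u(z) = C1*exp(3*Integral(1/atan(z), z))


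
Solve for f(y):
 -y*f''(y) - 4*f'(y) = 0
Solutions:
 f(y) = C1 + C2/y^3


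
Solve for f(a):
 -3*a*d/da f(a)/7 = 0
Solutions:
 f(a) = C1


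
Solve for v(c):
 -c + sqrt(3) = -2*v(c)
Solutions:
 v(c) = c/2 - sqrt(3)/2


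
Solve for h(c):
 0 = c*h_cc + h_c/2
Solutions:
 h(c) = C1 + C2*sqrt(c)


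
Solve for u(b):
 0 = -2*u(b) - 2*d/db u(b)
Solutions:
 u(b) = C1*exp(-b)


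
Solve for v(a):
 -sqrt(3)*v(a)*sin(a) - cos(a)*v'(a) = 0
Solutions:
 v(a) = C1*cos(a)^(sqrt(3))


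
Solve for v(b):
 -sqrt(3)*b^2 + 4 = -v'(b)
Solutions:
 v(b) = C1 + sqrt(3)*b^3/3 - 4*b


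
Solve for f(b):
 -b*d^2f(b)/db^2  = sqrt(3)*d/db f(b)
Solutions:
 f(b) = C1 + C2*b^(1 - sqrt(3))


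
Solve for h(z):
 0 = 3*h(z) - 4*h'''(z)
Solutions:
 h(z) = C3*exp(6^(1/3)*z/2) + (C1*sin(2^(1/3)*3^(5/6)*z/4) + C2*cos(2^(1/3)*3^(5/6)*z/4))*exp(-6^(1/3)*z/4)


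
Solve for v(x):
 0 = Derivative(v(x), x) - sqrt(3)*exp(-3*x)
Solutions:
 v(x) = C1 - sqrt(3)*exp(-3*x)/3


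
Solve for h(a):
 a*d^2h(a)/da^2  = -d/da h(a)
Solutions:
 h(a) = C1 + C2*log(a)


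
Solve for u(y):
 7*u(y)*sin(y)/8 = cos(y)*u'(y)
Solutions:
 u(y) = C1/cos(y)^(7/8)


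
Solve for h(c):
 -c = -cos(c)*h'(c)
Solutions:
 h(c) = C1 + Integral(c/cos(c), c)


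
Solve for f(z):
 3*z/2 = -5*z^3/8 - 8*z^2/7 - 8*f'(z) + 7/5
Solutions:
 f(z) = C1 - 5*z^4/256 - z^3/21 - 3*z^2/32 + 7*z/40


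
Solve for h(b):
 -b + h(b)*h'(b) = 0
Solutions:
 h(b) = -sqrt(C1 + b^2)
 h(b) = sqrt(C1 + b^2)


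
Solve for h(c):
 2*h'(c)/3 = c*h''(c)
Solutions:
 h(c) = C1 + C2*c^(5/3)


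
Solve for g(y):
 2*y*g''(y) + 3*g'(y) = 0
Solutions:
 g(y) = C1 + C2/sqrt(y)


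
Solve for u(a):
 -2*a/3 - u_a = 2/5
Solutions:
 u(a) = C1 - a^2/3 - 2*a/5


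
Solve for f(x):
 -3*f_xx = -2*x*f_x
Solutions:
 f(x) = C1 + C2*erfi(sqrt(3)*x/3)


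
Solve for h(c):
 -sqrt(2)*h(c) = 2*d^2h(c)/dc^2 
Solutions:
 h(c) = C1*sin(2^(3/4)*c/2) + C2*cos(2^(3/4)*c/2)


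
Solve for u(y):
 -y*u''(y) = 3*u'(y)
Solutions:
 u(y) = C1 + C2/y^2


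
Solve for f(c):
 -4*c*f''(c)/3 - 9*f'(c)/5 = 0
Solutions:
 f(c) = C1 + C2/c^(7/20)


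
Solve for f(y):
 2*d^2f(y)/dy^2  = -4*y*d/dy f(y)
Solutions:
 f(y) = C1 + C2*erf(y)


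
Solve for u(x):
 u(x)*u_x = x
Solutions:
 u(x) = -sqrt(C1 + x^2)
 u(x) = sqrt(C1 + x^2)


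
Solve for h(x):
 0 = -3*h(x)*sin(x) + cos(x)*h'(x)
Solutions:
 h(x) = C1/cos(x)^3


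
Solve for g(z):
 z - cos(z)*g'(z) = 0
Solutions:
 g(z) = C1 + Integral(z/cos(z), z)


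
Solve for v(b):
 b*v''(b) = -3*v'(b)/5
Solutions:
 v(b) = C1 + C2*b^(2/5)


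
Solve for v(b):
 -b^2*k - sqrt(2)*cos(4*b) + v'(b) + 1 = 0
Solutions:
 v(b) = C1 + b^3*k/3 - b + sqrt(2)*sin(4*b)/4


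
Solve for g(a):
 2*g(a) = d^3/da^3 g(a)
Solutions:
 g(a) = C3*exp(2^(1/3)*a) + (C1*sin(2^(1/3)*sqrt(3)*a/2) + C2*cos(2^(1/3)*sqrt(3)*a/2))*exp(-2^(1/3)*a/2)


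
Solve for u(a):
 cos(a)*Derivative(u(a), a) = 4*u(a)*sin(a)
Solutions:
 u(a) = C1/cos(a)^4


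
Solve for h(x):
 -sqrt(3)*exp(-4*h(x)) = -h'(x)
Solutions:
 h(x) = log(-I*(C1 + 4*sqrt(3)*x)^(1/4))
 h(x) = log(I*(C1 + 4*sqrt(3)*x)^(1/4))
 h(x) = log(-(C1 + 4*sqrt(3)*x)^(1/4))
 h(x) = log(C1 + 4*sqrt(3)*x)/4


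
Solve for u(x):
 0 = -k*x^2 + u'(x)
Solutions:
 u(x) = C1 + k*x^3/3


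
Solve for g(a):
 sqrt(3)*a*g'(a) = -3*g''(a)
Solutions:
 g(a) = C1 + C2*erf(sqrt(2)*3^(3/4)*a/6)


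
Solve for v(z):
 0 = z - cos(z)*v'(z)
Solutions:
 v(z) = C1 + Integral(z/cos(z), z)


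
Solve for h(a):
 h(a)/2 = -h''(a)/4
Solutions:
 h(a) = C1*sin(sqrt(2)*a) + C2*cos(sqrt(2)*a)


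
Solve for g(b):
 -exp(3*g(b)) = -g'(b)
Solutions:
 g(b) = log(-1/(C1 + 3*b))/3
 g(b) = log((-1/(C1 + b))^(1/3)*(-3^(2/3) - 3*3^(1/6)*I)/6)
 g(b) = log((-1/(C1 + b))^(1/3)*(-3^(2/3) + 3*3^(1/6)*I)/6)


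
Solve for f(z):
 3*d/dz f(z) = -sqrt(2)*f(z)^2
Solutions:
 f(z) = 3/(C1 + sqrt(2)*z)


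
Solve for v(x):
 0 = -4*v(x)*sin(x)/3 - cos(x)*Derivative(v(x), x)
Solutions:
 v(x) = C1*cos(x)^(4/3)


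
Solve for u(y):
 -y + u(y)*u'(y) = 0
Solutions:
 u(y) = -sqrt(C1 + y^2)
 u(y) = sqrt(C1 + y^2)


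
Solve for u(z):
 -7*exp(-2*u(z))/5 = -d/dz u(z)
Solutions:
 u(z) = log(-sqrt(C1 + 70*z)) - log(5)
 u(z) = log(C1 + 70*z)/2 - log(5)


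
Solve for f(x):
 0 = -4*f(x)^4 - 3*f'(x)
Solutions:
 f(x) = (-1 - sqrt(3)*I)*(1/(C1 + 4*x))^(1/3)/2
 f(x) = (-1 + sqrt(3)*I)*(1/(C1 + 4*x))^(1/3)/2
 f(x) = (1/(C1 + 4*x))^(1/3)


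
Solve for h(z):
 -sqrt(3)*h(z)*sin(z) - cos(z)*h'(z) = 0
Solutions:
 h(z) = C1*cos(z)^(sqrt(3))


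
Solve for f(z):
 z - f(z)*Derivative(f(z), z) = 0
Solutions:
 f(z) = -sqrt(C1 + z^2)
 f(z) = sqrt(C1 + z^2)


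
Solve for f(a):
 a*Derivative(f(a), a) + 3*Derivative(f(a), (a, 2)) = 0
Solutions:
 f(a) = C1 + C2*erf(sqrt(6)*a/6)


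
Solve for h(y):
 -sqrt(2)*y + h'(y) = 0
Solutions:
 h(y) = C1 + sqrt(2)*y^2/2


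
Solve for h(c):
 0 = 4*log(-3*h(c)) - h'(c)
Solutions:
 -Integral(1/(log(-_y) + log(3)), (_y, h(c)))/4 = C1 - c


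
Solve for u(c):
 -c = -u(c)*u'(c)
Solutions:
 u(c) = -sqrt(C1 + c^2)
 u(c) = sqrt(C1 + c^2)


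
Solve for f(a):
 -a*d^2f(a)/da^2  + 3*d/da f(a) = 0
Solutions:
 f(a) = C1 + C2*a^4


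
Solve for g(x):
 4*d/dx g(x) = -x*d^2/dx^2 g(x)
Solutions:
 g(x) = C1 + C2/x^3


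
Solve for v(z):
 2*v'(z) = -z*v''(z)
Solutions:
 v(z) = C1 + C2/z


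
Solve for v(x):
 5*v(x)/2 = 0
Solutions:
 v(x) = 0


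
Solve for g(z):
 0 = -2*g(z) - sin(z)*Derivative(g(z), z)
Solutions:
 g(z) = C1*(cos(z) + 1)/(cos(z) - 1)


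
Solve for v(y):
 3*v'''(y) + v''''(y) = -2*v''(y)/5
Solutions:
 v(y) = C1 + C2*y + C3*exp(y*(-15 + sqrt(185))/10) + C4*exp(-y*(sqrt(185) + 15)/10)


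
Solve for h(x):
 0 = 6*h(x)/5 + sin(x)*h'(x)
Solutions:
 h(x) = C1*(cos(x) + 1)^(3/5)/(cos(x) - 1)^(3/5)


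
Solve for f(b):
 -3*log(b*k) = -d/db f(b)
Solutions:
 f(b) = C1 + 3*b*log(b*k) - 3*b


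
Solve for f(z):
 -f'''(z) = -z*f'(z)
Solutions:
 f(z) = C1 + Integral(C2*airyai(z) + C3*airybi(z), z)


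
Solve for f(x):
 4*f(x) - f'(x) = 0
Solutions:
 f(x) = C1*exp(4*x)


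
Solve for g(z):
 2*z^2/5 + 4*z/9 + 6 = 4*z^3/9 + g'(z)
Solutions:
 g(z) = C1 - z^4/9 + 2*z^3/15 + 2*z^2/9 + 6*z


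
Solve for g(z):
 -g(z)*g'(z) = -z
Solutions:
 g(z) = -sqrt(C1 + z^2)
 g(z) = sqrt(C1 + z^2)


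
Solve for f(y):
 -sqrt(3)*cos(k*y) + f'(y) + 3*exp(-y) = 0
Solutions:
 f(y) = C1 + 3*exp(-y) + sqrt(3)*sin(k*y)/k


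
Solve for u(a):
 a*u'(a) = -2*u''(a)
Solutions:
 u(a) = C1 + C2*erf(a/2)


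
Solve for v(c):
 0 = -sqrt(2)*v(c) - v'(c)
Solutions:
 v(c) = C1*exp(-sqrt(2)*c)


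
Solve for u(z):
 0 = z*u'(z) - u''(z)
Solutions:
 u(z) = C1 + C2*erfi(sqrt(2)*z/2)


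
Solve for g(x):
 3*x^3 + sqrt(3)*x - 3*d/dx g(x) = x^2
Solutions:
 g(x) = C1 + x^4/4 - x^3/9 + sqrt(3)*x^2/6


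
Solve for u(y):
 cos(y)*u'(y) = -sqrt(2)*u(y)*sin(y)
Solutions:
 u(y) = C1*cos(y)^(sqrt(2))


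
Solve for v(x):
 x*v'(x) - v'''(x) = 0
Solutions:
 v(x) = C1 + Integral(C2*airyai(x) + C3*airybi(x), x)


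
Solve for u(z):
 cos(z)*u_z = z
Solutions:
 u(z) = C1 + Integral(z/cos(z), z)


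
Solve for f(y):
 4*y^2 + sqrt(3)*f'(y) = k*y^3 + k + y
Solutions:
 f(y) = C1 + sqrt(3)*k*y^4/12 + sqrt(3)*k*y/3 - 4*sqrt(3)*y^3/9 + sqrt(3)*y^2/6


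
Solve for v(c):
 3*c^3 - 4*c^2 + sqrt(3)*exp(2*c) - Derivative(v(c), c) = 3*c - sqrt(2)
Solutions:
 v(c) = C1 + 3*c^4/4 - 4*c^3/3 - 3*c^2/2 + sqrt(2)*c + sqrt(3)*exp(2*c)/2


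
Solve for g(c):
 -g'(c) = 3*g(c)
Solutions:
 g(c) = C1*exp(-3*c)


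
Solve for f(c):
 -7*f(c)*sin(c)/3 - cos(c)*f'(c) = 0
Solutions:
 f(c) = C1*cos(c)^(7/3)


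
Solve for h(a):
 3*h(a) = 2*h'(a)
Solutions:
 h(a) = C1*exp(3*a/2)


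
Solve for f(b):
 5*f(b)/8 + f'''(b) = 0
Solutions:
 f(b) = C3*exp(-5^(1/3)*b/2) + (C1*sin(sqrt(3)*5^(1/3)*b/4) + C2*cos(sqrt(3)*5^(1/3)*b/4))*exp(5^(1/3)*b/4)


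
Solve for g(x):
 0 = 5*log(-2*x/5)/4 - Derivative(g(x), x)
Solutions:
 g(x) = C1 + 5*x*log(-x)/4 + 5*x*(-log(5) - 1 + log(2))/4


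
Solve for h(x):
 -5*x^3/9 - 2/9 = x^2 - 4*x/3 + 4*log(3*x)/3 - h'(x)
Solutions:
 h(x) = C1 + 5*x^4/36 + x^3/3 - 2*x^2/3 + 4*x*log(x)/3 - 10*x/9 + 4*x*log(3)/3


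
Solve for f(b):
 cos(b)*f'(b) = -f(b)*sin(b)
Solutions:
 f(b) = C1*cos(b)


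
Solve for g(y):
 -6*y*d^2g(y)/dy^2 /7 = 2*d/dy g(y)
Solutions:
 g(y) = C1 + C2/y^(4/3)


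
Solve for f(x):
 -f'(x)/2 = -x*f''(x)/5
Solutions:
 f(x) = C1 + C2*x^(7/2)


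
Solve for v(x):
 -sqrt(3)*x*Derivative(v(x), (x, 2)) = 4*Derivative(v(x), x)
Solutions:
 v(x) = C1 + C2*x^(1 - 4*sqrt(3)/3)


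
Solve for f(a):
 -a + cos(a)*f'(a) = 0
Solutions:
 f(a) = C1 + Integral(a/cos(a), a)


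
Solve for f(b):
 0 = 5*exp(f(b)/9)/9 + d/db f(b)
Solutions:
 f(b) = 9*log(1/(C1 + 5*b)) + 36*log(3)


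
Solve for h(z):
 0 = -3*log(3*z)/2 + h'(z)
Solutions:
 h(z) = C1 + 3*z*log(z)/2 - 3*z/2 + 3*z*log(3)/2


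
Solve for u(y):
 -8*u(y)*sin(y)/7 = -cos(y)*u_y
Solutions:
 u(y) = C1/cos(y)^(8/7)


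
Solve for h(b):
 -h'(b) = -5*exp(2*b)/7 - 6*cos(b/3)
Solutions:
 h(b) = C1 + 5*exp(2*b)/14 + 18*sin(b/3)


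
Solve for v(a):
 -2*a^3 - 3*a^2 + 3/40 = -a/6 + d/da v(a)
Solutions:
 v(a) = C1 - a^4/2 - a^3 + a^2/12 + 3*a/40


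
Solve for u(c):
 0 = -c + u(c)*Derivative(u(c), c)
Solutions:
 u(c) = -sqrt(C1 + c^2)
 u(c) = sqrt(C1 + c^2)


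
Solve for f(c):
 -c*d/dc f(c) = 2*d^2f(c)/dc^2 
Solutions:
 f(c) = C1 + C2*erf(c/2)


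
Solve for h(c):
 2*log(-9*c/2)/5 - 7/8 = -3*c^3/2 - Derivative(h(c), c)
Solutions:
 h(c) = C1 - 3*c^4/8 - 2*c*log(-c)/5 + c*(-32*log(3) + 16*log(2) + 51)/40


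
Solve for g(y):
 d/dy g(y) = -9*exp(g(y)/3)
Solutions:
 g(y) = 3*log(1/(C1 + 9*y)) + 3*log(3)


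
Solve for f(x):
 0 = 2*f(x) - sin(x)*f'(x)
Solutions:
 f(x) = C1*(cos(x) - 1)/(cos(x) + 1)


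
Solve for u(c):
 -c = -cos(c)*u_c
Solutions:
 u(c) = C1 + Integral(c/cos(c), c)


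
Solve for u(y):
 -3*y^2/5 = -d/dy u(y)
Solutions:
 u(y) = C1 + y^3/5


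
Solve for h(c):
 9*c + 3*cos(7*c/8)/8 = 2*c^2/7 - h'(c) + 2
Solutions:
 h(c) = C1 + 2*c^3/21 - 9*c^2/2 + 2*c - 3*sin(7*c/8)/7


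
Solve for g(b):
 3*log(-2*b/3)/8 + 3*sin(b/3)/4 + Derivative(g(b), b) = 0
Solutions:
 g(b) = C1 - 3*b*log(-b)/8 - 3*b*log(2)/8 + 3*b/8 + 3*b*log(3)/8 + 9*cos(b/3)/4


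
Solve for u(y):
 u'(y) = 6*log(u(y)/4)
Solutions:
 Integral(1/(-log(_y) + 2*log(2)), (_y, u(y)))/6 = C1 - y


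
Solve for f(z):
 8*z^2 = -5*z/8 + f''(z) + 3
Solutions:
 f(z) = C1 + C2*z + 2*z^4/3 + 5*z^3/48 - 3*z^2/2


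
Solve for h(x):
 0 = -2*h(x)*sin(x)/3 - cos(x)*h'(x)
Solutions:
 h(x) = C1*cos(x)^(2/3)


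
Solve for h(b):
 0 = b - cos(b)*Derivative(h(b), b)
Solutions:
 h(b) = C1 + Integral(b/cos(b), b)


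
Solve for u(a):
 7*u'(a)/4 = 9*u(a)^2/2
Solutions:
 u(a) = -7/(C1 + 18*a)


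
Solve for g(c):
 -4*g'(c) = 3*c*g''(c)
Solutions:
 g(c) = C1 + C2/c^(1/3)


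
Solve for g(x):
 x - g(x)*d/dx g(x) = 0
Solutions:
 g(x) = -sqrt(C1 + x^2)
 g(x) = sqrt(C1 + x^2)


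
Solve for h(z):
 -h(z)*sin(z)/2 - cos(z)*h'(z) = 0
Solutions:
 h(z) = C1*sqrt(cos(z))


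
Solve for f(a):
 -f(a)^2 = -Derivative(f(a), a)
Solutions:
 f(a) = -1/(C1 + a)


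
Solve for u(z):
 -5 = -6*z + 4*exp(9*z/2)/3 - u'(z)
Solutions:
 u(z) = C1 - 3*z^2 + 5*z + 8*exp(9*z/2)/27


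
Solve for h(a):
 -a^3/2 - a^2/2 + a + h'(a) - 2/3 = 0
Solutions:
 h(a) = C1 + a^4/8 + a^3/6 - a^2/2 + 2*a/3


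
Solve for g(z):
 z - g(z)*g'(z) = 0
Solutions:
 g(z) = -sqrt(C1 + z^2)
 g(z) = sqrt(C1 + z^2)


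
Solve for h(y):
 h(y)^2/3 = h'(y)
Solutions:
 h(y) = -3/(C1 + y)


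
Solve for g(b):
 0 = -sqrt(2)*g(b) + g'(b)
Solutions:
 g(b) = C1*exp(sqrt(2)*b)


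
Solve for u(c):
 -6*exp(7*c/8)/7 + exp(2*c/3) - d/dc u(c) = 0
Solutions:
 u(c) = C1 - 48*exp(7*c/8)/49 + 3*exp(2*c/3)/2


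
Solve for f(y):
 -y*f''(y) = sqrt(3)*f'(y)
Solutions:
 f(y) = C1 + C2*y^(1 - sqrt(3))


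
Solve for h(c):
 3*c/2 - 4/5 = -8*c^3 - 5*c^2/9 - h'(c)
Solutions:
 h(c) = C1 - 2*c^4 - 5*c^3/27 - 3*c^2/4 + 4*c/5


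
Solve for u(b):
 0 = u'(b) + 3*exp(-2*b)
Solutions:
 u(b) = C1 + 3*exp(-2*b)/2


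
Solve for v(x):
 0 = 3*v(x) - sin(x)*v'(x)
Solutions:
 v(x) = C1*(cos(x) - 1)^(3/2)/(cos(x) + 1)^(3/2)


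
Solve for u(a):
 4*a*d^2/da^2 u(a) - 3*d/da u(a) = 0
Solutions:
 u(a) = C1 + C2*a^(7/4)


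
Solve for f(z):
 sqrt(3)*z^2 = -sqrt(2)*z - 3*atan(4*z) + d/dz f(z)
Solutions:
 f(z) = C1 + sqrt(3)*z^3/3 + sqrt(2)*z^2/2 + 3*z*atan(4*z) - 3*log(16*z^2 + 1)/8


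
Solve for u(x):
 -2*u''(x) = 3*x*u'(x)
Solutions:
 u(x) = C1 + C2*erf(sqrt(3)*x/2)


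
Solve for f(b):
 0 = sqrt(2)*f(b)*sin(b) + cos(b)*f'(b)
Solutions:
 f(b) = C1*cos(b)^(sqrt(2))


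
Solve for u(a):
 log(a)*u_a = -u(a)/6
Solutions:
 u(a) = C1*exp(-li(a)/6)


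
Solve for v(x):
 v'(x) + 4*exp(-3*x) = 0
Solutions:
 v(x) = C1 + 4*exp(-3*x)/3


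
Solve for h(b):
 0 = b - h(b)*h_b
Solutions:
 h(b) = -sqrt(C1 + b^2)
 h(b) = sqrt(C1 + b^2)


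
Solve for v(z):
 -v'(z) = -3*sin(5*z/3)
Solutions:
 v(z) = C1 - 9*cos(5*z/3)/5


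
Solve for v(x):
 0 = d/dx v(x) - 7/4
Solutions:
 v(x) = C1 + 7*x/4


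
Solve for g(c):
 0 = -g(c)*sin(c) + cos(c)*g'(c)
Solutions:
 g(c) = C1/cos(c)


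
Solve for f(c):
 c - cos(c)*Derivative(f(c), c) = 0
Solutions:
 f(c) = C1 + Integral(c/cos(c), c)


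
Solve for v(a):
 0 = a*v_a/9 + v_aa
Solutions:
 v(a) = C1 + C2*erf(sqrt(2)*a/6)


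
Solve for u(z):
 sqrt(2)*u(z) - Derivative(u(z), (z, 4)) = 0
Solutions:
 u(z) = C1*exp(-2^(1/8)*z) + C2*exp(2^(1/8)*z) + C3*sin(2^(1/8)*z) + C4*cos(2^(1/8)*z)


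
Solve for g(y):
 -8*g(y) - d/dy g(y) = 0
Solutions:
 g(y) = C1*exp(-8*y)


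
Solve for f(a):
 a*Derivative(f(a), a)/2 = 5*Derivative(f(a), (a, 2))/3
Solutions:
 f(a) = C1 + C2*erfi(sqrt(15)*a/10)


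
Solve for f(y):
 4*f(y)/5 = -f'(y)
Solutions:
 f(y) = C1*exp(-4*y/5)


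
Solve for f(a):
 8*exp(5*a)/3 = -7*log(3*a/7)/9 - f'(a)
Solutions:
 f(a) = C1 - 7*a*log(a)/9 + 7*a*(-log(3) + 1 + log(7))/9 - 8*exp(5*a)/15


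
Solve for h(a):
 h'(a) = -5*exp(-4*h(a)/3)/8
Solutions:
 h(a) = 3*log(-I*(C1 - 5*a/6)^(1/4))
 h(a) = 3*log(I*(C1 - 5*a/6)^(1/4))
 h(a) = 3*log(-(C1 - 5*a/6)^(1/4))
 h(a) = 3*log(C1 - 5*a/6)/4


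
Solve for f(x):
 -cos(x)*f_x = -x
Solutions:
 f(x) = C1 + Integral(x/cos(x), x)


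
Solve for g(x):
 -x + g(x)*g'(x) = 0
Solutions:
 g(x) = -sqrt(C1 + x^2)
 g(x) = sqrt(C1 + x^2)


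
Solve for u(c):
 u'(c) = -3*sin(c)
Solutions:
 u(c) = C1 + 3*cos(c)


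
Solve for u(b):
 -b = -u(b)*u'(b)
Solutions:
 u(b) = -sqrt(C1 + b^2)
 u(b) = sqrt(C1 + b^2)


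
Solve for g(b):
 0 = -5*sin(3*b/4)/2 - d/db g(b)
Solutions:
 g(b) = C1 + 10*cos(3*b/4)/3


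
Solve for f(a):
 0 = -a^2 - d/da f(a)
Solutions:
 f(a) = C1 - a^3/3


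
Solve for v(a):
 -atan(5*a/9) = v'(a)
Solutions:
 v(a) = C1 - a*atan(5*a/9) + 9*log(25*a^2 + 81)/10


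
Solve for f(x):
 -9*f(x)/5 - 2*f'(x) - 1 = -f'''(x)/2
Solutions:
 f(x) = C1*exp(-x*(20*45^(1/3)/(sqrt(1761) + 81)^(1/3) + 75^(1/3)*(sqrt(1761) + 81)^(1/3))/30)*sin(3^(1/6)*5^(1/3)*x*(-3^(2/3)*5^(1/3)*(sqrt(1761) + 81)^(1/3)/30 + 2/(sqrt(1761) + 81)^(1/3))) + C2*exp(-x*(20*45^(1/3)/(sqrt(1761) + 81)^(1/3) + 75^(1/3)*(sqrt(1761) + 81)^(1/3))/30)*cos(3^(1/6)*5^(1/3)*x*(-3^(2/3)*5^(1/3)*(sqrt(1761) + 81)^(1/3)/30 + 2/(sqrt(1761) + 81)^(1/3))) + C3*exp(x*(20*45^(1/3)/(sqrt(1761) + 81)^(1/3) + 75^(1/3)*(sqrt(1761) + 81)^(1/3))/15) - 5/9


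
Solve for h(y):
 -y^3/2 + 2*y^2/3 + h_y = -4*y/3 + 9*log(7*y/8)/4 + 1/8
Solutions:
 h(y) = C1 + y^4/8 - 2*y^3/9 - 2*y^2/3 + 9*y*log(y)/4 - 27*y*log(2)/4 - 17*y/8 + 9*y*log(7)/4


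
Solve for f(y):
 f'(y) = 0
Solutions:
 f(y) = C1


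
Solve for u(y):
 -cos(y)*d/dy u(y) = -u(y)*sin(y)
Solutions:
 u(y) = C1/cos(y)


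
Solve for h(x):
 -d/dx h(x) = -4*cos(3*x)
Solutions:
 h(x) = C1 + 4*sin(3*x)/3


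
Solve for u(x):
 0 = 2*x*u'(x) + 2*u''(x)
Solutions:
 u(x) = C1 + C2*erf(sqrt(2)*x/2)


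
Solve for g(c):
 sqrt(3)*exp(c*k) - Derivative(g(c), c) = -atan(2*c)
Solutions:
 g(c) = C1 + c*atan(2*c) + sqrt(3)*Piecewise((exp(c*k)/k, Ne(k, 0)), (c, True)) - log(4*c^2 + 1)/4


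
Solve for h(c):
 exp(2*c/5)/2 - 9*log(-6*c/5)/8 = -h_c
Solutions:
 h(c) = C1 + 9*c*log(-c)/8 + 9*c*(-log(5) - 1 + log(6))/8 - 5*exp(2*c/5)/4


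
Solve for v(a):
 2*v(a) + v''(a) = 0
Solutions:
 v(a) = C1*sin(sqrt(2)*a) + C2*cos(sqrt(2)*a)


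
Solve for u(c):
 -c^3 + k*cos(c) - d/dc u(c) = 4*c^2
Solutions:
 u(c) = C1 - c^4/4 - 4*c^3/3 + k*sin(c)


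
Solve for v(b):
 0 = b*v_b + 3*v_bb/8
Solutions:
 v(b) = C1 + C2*erf(2*sqrt(3)*b/3)


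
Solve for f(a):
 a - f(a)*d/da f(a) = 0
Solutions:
 f(a) = -sqrt(C1 + a^2)
 f(a) = sqrt(C1 + a^2)


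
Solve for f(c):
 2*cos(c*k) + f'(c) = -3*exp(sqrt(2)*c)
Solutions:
 f(c) = C1 - 3*sqrt(2)*exp(sqrt(2)*c)/2 - 2*sin(c*k)/k


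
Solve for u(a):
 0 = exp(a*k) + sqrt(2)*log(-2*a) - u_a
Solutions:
 u(a) = C1 + sqrt(2)*a*log(-a) + sqrt(2)*a*(-1 + log(2)) + Piecewise((exp(a*k)/k, Ne(k, 0)), (a, True))


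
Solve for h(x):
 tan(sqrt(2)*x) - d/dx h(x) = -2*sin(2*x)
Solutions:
 h(x) = C1 - sqrt(2)*log(cos(sqrt(2)*x))/2 - cos(2*x)


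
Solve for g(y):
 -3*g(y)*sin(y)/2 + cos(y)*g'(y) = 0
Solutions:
 g(y) = C1/cos(y)^(3/2)


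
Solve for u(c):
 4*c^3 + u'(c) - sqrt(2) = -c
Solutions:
 u(c) = C1 - c^4 - c^2/2 + sqrt(2)*c


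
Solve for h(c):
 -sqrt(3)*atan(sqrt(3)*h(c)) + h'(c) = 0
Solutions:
 Integral(1/atan(sqrt(3)*_y), (_y, h(c))) = C1 + sqrt(3)*c


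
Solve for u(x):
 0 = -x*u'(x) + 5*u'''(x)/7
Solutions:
 u(x) = C1 + Integral(C2*airyai(5^(2/3)*7^(1/3)*x/5) + C3*airybi(5^(2/3)*7^(1/3)*x/5), x)


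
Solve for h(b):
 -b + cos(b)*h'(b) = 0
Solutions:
 h(b) = C1 + Integral(b/cos(b), b)


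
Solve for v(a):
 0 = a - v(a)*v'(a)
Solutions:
 v(a) = -sqrt(C1 + a^2)
 v(a) = sqrt(C1 + a^2)


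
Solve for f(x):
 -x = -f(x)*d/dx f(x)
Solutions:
 f(x) = -sqrt(C1 + x^2)
 f(x) = sqrt(C1 + x^2)


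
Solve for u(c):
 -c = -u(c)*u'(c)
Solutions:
 u(c) = -sqrt(C1 + c^2)
 u(c) = sqrt(C1 + c^2)


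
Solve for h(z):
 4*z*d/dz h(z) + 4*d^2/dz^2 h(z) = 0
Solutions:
 h(z) = C1 + C2*erf(sqrt(2)*z/2)


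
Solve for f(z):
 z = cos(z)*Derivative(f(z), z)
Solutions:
 f(z) = C1 + Integral(z/cos(z), z)


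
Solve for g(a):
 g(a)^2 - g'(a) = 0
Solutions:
 g(a) = -1/(C1 + a)


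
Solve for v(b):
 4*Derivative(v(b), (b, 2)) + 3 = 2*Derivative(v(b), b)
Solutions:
 v(b) = C1 + C2*exp(b/2) + 3*b/2


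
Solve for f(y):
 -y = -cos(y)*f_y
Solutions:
 f(y) = C1 + Integral(y/cos(y), y)


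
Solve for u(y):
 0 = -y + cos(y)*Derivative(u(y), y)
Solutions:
 u(y) = C1 + Integral(y/cos(y), y)


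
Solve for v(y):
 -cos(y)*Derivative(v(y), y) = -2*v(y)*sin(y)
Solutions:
 v(y) = C1/cos(y)^2


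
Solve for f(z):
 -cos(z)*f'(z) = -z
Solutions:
 f(z) = C1 + Integral(z/cos(z), z)


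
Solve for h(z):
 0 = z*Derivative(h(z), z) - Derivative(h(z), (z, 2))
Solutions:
 h(z) = C1 + C2*erfi(sqrt(2)*z/2)


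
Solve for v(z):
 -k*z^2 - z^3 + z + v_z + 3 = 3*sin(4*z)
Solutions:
 v(z) = C1 + k*z^3/3 + z^4/4 - z^2/2 - 3*z - 3*cos(4*z)/4


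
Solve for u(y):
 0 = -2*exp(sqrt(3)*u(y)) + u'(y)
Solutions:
 u(y) = sqrt(3)*(2*log(-1/(C1 + 2*y)) - log(3))/6


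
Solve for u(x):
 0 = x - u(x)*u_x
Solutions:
 u(x) = -sqrt(C1 + x^2)
 u(x) = sqrt(C1 + x^2)


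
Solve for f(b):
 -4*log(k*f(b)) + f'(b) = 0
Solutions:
 li(k*f(b))/k = C1 + 4*b


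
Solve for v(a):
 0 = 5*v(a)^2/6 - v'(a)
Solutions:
 v(a) = -6/(C1 + 5*a)


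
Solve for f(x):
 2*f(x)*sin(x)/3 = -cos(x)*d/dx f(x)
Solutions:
 f(x) = C1*cos(x)^(2/3)


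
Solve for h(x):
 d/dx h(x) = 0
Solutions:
 h(x) = C1


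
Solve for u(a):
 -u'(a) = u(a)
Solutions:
 u(a) = C1*exp(-a)


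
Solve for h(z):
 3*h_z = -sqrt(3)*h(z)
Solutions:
 h(z) = C1*exp(-sqrt(3)*z/3)


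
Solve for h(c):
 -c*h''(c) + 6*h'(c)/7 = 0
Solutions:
 h(c) = C1 + C2*c^(13/7)


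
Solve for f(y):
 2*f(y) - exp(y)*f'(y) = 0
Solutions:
 f(y) = C1*exp(-2*exp(-y))


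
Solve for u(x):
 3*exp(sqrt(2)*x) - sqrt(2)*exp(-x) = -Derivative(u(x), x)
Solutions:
 u(x) = C1 - 3*sqrt(2)*exp(sqrt(2)*x)/2 - sqrt(2)*exp(-x)


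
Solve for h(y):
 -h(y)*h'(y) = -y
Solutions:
 h(y) = -sqrt(C1 + y^2)
 h(y) = sqrt(C1 + y^2)


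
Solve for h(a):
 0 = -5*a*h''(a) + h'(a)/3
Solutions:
 h(a) = C1 + C2*a^(16/15)


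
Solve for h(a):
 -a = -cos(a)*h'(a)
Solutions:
 h(a) = C1 + Integral(a/cos(a), a)


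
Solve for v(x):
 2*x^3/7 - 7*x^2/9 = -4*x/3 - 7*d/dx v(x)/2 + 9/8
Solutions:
 v(x) = C1 - x^4/49 + 2*x^3/27 - 4*x^2/21 + 9*x/28


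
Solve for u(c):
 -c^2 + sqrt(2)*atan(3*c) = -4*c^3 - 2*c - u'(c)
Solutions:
 u(c) = C1 - c^4 + c^3/3 - c^2 - sqrt(2)*(c*atan(3*c) - log(9*c^2 + 1)/6)


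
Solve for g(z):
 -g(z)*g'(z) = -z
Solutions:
 g(z) = -sqrt(C1 + z^2)
 g(z) = sqrt(C1 + z^2)


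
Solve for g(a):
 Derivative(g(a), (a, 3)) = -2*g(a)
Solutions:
 g(a) = C3*exp(-2^(1/3)*a) + (C1*sin(2^(1/3)*sqrt(3)*a/2) + C2*cos(2^(1/3)*sqrt(3)*a/2))*exp(2^(1/3)*a/2)


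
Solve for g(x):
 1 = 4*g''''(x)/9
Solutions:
 g(x) = C1 + C2*x + C3*x^2 + C4*x^3 + 3*x^4/32


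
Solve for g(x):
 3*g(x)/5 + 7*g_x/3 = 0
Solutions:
 g(x) = C1*exp(-9*x/35)


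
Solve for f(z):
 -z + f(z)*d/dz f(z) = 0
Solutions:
 f(z) = -sqrt(C1 + z^2)
 f(z) = sqrt(C1 + z^2)


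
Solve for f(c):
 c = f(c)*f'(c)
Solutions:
 f(c) = -sqrt(C1 + c^2)
 f(c) = sqrt(C1 + c^2)


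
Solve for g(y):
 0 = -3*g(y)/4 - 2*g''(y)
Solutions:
 g(y) = C1*sin(sqrt(6)*y/4) + C2*cos(sqrt(6)*y/4)


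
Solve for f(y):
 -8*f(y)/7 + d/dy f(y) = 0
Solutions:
 f(y) = C1*exp(8*y/7)


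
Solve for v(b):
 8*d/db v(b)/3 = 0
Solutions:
 v(b) = C1


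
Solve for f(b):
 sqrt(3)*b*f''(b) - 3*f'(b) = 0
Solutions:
 f(b) = C1 + C2*b^(1 + sqrt(3))


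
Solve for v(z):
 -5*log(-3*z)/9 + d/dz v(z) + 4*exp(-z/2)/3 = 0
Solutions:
 v(z) = C1 + 5*z*log(-z)/9 + 5*z*(-1 + log(3))/9 + 8*exp(-z/2)/3


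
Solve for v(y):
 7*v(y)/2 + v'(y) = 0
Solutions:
 v(y) = C1*exp(-7*y/2)


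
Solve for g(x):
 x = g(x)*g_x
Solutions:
 g(x) = -sqrt(C1 + x^2)
 g(x) = sqrt(C1 + x^2)


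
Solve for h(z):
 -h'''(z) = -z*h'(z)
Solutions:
 h(z) = C1 + Integral(C2*airyai(z) + C3*airybi(z), z)


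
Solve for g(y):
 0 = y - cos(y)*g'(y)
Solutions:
 g(y) = C1 + Integral(y/cos(y), y)


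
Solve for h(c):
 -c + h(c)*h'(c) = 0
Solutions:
 h(c) = -sqrt(C1 + c^2)
 h(c) = sqrt(C1 + c^2)


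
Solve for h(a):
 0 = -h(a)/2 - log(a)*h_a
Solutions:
 h(a) = C1*exp(-li(a)/2)


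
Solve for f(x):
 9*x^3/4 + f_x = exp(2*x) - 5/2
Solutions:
 f(x) = C1 - 9*x^4/16 - 5*x/2 + exp(2*x)/2


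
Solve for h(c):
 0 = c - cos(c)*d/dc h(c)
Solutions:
 h(c) = C1 + Integral(c/cos(c), c)


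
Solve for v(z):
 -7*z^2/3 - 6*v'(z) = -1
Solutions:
 v(z) = C1 - 7*z^3/54 + z/6


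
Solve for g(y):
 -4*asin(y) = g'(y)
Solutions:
 g(y) = C1 - 4*y*asin(y) - 4*sqrt(1 - y^2)


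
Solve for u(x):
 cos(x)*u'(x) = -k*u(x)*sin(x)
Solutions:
 u(x) = C1*exp(k*log(cos(x)))


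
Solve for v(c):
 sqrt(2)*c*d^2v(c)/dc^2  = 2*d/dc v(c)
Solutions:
 v(c) = C1 + C2*c^(1 + sqrt(2))


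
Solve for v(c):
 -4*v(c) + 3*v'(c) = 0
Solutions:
 v(c) = C1*exp(4*c/3)


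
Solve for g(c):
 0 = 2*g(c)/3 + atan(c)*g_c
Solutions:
 g(c) = C1*exp(-2*Integral(1/atan(c), c)/3)


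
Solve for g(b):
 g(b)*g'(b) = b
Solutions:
 g(b) = -sqrt(C1 + b^2)
 g(b) = sqrt(C1 + b^2)


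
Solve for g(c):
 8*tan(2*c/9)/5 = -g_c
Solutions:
 g(c) = C1 + 36*log(cos(2*c/9))/5


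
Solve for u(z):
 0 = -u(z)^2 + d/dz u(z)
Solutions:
 u(z) = -1/(C1 + z)


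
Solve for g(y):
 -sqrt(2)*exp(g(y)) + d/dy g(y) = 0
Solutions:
 g(y) = log(-1/(C1 + sqrt(2)*y))


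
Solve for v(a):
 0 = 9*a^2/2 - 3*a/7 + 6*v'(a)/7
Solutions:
 v(a) = C1 - 7*a^3/4 + a^2/4
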